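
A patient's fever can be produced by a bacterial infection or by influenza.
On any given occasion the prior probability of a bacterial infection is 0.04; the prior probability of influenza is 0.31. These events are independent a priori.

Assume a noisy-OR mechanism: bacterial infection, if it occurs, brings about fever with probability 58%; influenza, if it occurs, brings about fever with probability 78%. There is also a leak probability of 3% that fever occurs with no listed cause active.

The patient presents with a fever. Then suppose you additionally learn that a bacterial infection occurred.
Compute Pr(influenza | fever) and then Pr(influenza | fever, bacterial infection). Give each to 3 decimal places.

Under noisy-OR, P(fever | causes) = 1 − (1−0.03)·∏(1−qᵢ) over the active causes.
For the numerator, keep only influenza=true terms: 0.234092 + 0.011289 = 0.245381
Normalizer over all consistent configurations: 0.03×0.96×0.69 + 0.7866×0.96×0.31 + 0.5926×0.04×0.69 + 0.910372×0.04×0.31 = 0.281609
P(influenza | fever) = 0.245381/0.281609 ≈ 0.871

Now condition on the additional information:
For the numerator, keep only influenza=true terms: 0.910372·0.31 = 0.282215
Denominator P(fever | bacterial infection): 0.5926·0.69 + 0.910372·0.31 = 0.691109
P(influenza | fever, bacterial infection) = 0.282215/0.691109 ≈ 0.408

Pr(influenza | fever) ≈ 0.871; Pr(influenza | fever, bacterial infection) ≈ 0.408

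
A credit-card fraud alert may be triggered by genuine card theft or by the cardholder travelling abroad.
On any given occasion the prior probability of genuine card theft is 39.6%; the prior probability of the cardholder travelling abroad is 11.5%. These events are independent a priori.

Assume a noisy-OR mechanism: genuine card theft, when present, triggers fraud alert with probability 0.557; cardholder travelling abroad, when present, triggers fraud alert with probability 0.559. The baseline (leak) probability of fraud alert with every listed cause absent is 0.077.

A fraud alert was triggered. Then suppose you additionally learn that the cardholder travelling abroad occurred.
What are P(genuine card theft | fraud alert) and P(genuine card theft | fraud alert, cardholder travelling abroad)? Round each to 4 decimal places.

Under noisy-OR, P(fraud alert | causes) = 1 − (1−0.077)·∏(1−qᵢ) over the active causes.
Numerator (weight on configurations with genuine card theft): 0.207161 + 0.037328 = 0.244489
Normalizer over all consistent configurations: 0.077×0.604×0.885 + 0.592957×0.604×0.115 + 0.591111×0.396×0.885 + 0.81968×0.396×0.115 = 0.326836
P(genuine card theft | fraud alert) = 0.244489/0.326836 ≈ 0.7480

Now also conditioning on cardholder travelling abroad=true:
Sum P(fraud alert|·) weighted by the priors over both values of genuine card theft:
  P(fraud alert | cardholder travelling abroad) = 0.592957×0.604 + 0.81968×0.396
        = 0.358146 + 0.324593 = 0.682739
Configurations with genuine card theft contribute 0.324593, so
  P(genuine card theft | fraud alert, cardholder travelling abroad) = 0.324593 / 0.682739 ≈ 0.4754

P(genuine card theft | fraud alert) ≈ 0.7480; P(genuine card theft | fraud alert, cardholder travelling abroad) ≈ 0.4754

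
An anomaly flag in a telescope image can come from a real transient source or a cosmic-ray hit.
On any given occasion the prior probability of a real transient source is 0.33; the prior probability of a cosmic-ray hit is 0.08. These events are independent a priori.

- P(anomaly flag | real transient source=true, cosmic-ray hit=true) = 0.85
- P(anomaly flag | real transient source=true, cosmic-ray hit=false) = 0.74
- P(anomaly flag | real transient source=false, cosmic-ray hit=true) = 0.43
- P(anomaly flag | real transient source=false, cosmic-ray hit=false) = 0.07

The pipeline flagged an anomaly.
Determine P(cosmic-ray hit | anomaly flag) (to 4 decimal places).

Weight on cosmic-ray hit=true, given the evidence: 0.023048 + 0.022440 = 0.045488
The normalizing constant is 0.07×0.67×0.92 + 0.43×0.67×0.08 + 0.74×0.33×0.92 + 0.85×0.33×0.08 = 0.313300
P(cosmic-ray hit | anomaly flag) = 0.045488/0.313300 ≈ 0.1452

P(cosmic-ray hit | anomaly flag) ≈ 0.1452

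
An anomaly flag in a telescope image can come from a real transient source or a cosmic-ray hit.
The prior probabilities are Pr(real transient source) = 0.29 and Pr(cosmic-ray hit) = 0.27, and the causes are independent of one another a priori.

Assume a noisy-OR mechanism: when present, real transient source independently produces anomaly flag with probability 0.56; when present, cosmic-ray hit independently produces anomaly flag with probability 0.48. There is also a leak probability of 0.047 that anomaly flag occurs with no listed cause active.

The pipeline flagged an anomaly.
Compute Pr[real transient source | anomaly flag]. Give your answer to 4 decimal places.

Under noisy-OR, P(anomaly flag | causes) = 1 − (1−0.047)·∏(1−qᵢ) over the active causes.
By total probability over the 4 (real transient source, cosmic-ray hit) configurations:
  P(anomaly flag) = 0.047·0.71·0.73 + 0.50444·0.71·0.27 + 0.58068·0.29·0.73 + 0.781954·0.29·0.27
        = 0.024360 + 0.096701 + 0.122930 + 0.061227 = 0.305218
Configurations with real transient source contribute 0.184157, so
  P(real transient source | anomaly flag) = 0.184157 / 0.305218 ≈ 0.6034

Pr[real transient source | anomaly flag] ≈ 0.6034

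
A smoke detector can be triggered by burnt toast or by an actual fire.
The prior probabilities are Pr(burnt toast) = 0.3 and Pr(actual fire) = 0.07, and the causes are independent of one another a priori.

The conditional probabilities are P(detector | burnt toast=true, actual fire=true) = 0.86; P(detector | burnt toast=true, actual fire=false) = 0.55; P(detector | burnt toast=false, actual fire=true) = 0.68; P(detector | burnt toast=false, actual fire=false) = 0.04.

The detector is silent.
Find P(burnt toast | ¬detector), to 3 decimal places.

Sum P(¬detector|·) weighted by the priors over the 4 (burnt toast, actual fire) configurations:
  P(¬detector) = 0.96*0.7*0.93 + 0.32*0.7*0.07 + 0.45*0.3*0.93 + 0.14*0.3*0.07
        = 0.624960 + 0.015680 + 0.125550 + 0.002940 = 0.769130
Configurations with burnt toast contribute 0.128490, so
  P(burnt toast | ¬detector) = 0.128490 / 0.769130 ≈ 0.167

P(burnt toast | ¬detector) ≈ 0.167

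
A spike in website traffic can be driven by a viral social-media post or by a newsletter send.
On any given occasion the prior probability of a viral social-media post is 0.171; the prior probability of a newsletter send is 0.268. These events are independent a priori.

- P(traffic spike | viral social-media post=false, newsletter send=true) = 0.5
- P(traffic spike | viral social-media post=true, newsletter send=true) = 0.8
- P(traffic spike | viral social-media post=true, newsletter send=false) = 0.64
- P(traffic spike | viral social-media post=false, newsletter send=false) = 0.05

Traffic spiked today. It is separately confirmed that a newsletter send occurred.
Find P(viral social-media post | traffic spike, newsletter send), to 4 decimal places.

For the numerator, keep only viral social-media post=true terms: 0.8*0.171 = 0.136800
The normalizing constant is 0.5*0.829 + 0.8*0.171 = 0.551300
P(viral social-media post | traffic spike, newsletter send) = 0.136800/0.551300 ≈ 0.2481

P(viral social-media post | traffic spike, newsletter send) ≈ 0.2481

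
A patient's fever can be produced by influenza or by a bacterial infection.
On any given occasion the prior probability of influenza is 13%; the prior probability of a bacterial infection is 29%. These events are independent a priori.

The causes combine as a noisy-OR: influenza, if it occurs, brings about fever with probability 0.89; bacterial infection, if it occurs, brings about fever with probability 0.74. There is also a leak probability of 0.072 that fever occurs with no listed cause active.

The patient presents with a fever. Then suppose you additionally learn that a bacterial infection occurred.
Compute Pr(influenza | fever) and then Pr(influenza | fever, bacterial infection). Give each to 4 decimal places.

Under noisy-OR, P(fever | causes) = 1 − (1−0.072)·∏(1−qᵢ) over the active causes.
Weight on influenza=true, given the evidence: 0.082878 + 0.036699 = 0.119577
Denominator P(fever): 0.072*0.87*0.71 + 0.75872*0.87*0.29 + 0.89792*0.13*0.71 + 0.973459*0.13*0.29 = 0.355476
P(influenza | fever) = 0.119577/0.355476 ≈ 0.3364

With the extra evidence:
P(fever | bacterial infection) = 0.75872·0.87 + 0.973459·0.13 = 0.660086 + 0.126550 = 0.786636
The influenza-present share is 0.973459·0.13 = 0.126550.
P(influenza | fever, bacterial infection) = 0.126550 / 0.786636 ≈ 0.1609
Conditioning on bacterial infection lowers the posterior on influenza: the classic explaining-away effect in a common-effect structure.

Pr(influenza | fever) ≈ 0.3364; Pr(influenza | fever, bacterial infection) ≈ 0.1609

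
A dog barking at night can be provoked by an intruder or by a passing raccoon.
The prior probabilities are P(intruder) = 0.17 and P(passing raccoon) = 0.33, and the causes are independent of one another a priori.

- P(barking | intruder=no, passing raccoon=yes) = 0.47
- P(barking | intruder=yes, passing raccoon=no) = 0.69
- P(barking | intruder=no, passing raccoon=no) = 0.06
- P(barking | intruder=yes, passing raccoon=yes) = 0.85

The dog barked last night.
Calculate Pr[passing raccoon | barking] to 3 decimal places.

P(barking) = 0.06·0.83·0.67 + 0.47·0.83·0.33 + 0.69·0.17·0.67 + 0.85·0.17·0.33 = 0.033366 + 0.128733 + 0.078591 + 0.047685 = 0.288375
Of this, 0.176418 comes from 0.128733 + 0.047685 (the passing raccoon=true cases).
P(passing raccoon | barking) = 0.176418 / 0.288375 ≈ 0.612

Pr[passing raccoon | barking] ≈ 0.612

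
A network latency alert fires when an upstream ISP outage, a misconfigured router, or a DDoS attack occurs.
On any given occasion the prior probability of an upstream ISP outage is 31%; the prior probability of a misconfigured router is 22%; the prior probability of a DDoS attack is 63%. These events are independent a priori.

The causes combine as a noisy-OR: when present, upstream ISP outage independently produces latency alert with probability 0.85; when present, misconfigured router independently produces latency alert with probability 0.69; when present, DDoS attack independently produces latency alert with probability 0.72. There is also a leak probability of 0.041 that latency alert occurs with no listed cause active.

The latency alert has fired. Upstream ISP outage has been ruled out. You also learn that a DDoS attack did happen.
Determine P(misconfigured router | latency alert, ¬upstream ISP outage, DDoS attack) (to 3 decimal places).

Under noisy-OR, P(latency alert | causes) = 1 − (1−0.041)·∏(1−qᵢ) over the active causes.
Enumerate both values of misconfigured router and weight by the priors:
  P(latency alert | ¬upstream ISP outage, DDoS attack) = 0.73148·0.78 + 0.916759·0.22
        = 0.570554 + 0.201687 = 0.772241
Keeping only the misconfigured router-present terms gives 0.201687, so
  P(misconfigured router | latency alert, ¬upstream ISP outage, DDoS attack) = 0.201687 / 0.772241 ≈ 0.261

P(misconfigured router | latency alert, ¬upstream ISP outage, DDoS attack) ≈ 0.261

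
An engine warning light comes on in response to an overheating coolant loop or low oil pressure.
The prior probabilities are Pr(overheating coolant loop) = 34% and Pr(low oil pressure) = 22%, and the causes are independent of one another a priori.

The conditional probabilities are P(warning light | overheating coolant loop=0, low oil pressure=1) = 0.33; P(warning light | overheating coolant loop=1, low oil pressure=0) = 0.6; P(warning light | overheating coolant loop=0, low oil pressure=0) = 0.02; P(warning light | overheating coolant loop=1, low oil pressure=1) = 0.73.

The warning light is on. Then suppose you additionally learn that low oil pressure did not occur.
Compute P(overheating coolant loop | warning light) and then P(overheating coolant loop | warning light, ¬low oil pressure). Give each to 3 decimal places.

P(overheating coolant loop | warning light) ≈ 0.786; P(overheating coolant loop | warning light, ¬low oil pressure) ≈ 0.939

P(warning light) = 0.02*0.66*0.78 + 0.33*0.66*0.22 + 0.6*0.34*0.78 + 0.73*0.34*0.22 = 0.010296 + 0.047916 + 0.159120 + 0.054604 = 0.271936
Restricting to configurations with overheating coolant loop present: 0.159120 + 0.054604 = 0.213724.
So P(overheating coolant loop | warning light) = 0.213724/0.271936 ≈ 0.786.

Now condition on the additional information:
P(warning light | ¬low oil pressure) = 0.02*0.66 + 0.6*0.34 = 0.013200 + 0.204000 = 0.217200
The overheating coolant loop-present share is 0.6*0.34 = 0.204000.
So P(overheating coolant loop | warning light, ¬low oil pressure) = 0.204000/0.217200 ≈ 0.939.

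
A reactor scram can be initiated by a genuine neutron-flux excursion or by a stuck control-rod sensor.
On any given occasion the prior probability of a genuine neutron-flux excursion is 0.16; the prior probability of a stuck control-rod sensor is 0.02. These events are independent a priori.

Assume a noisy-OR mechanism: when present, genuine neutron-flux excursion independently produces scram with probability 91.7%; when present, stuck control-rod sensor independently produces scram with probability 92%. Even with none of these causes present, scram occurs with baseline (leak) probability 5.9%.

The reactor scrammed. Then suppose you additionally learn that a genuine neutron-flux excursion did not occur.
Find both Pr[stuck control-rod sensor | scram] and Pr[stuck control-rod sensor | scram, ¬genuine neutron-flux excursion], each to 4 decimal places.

Pr[stuck control-rod sensor | scram] ≈ 0.0883; Pr[stuck control-rod sensor | scram, ¬genuine neutron-flux excursion] ≈ 0.2423

Under noisy-OR, P(scram | causes) = 1 − (1−0.059)·∏(1−qᵢ) over the active causes.
For the numerator, keep only stuck control-rod sensor=true terms: 0.015535 + 0.003180 = 0.018715
Normalizer over all consistent configurations: 0.059·0.84·0.98 + 0.92472·0.84·0.02 + 0.921897·0.16·0.98 + 0.993752·0.16·0.02 = 0.211837
P(stuck control-rod sensor | scram) = 0.018715/0.211837 ≈ 0.0883

With the extra evidence:
By total probability over both values of stuck control-rod sensor:
  P(scram | ¬genuine neutron-flux excursion) = 0.059*0.98 + 0.92472*0.02
        = 0.057820 + 0.018494 = 0.076314
Keeping only the stuck control-rod sensor-present terms gives 0.018494, so
  P(stuck control-rod sensor | scram, ¬genuine neutron-flux excursion) = 0.018494 / 0.076314 ≈ 0.2423
With genuine neutron-flux excursion excluded, stuck control-rod sensor must carry more of the explanatory weight for the scram.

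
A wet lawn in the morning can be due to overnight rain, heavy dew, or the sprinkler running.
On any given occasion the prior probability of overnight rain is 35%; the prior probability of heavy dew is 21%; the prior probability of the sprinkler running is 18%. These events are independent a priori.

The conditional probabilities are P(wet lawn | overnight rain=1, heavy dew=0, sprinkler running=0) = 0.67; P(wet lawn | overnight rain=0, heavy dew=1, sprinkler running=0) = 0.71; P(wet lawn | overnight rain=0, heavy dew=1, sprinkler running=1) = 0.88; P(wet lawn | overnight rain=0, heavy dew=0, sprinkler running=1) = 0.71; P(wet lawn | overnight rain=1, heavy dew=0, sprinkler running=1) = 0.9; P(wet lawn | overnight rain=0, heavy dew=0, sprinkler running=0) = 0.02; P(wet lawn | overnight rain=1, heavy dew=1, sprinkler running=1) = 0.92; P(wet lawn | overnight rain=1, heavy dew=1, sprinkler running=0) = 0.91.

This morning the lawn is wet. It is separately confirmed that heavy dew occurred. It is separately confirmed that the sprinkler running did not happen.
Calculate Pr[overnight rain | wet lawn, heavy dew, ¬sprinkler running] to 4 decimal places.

P(wet lawn | heavy dew, ¬sprinkler running) = 0.71*0.65 + 0.91*0.35 = 0.461500 + 0.318500 = 0.780000
Of this, 0.318500 comes from 0.91*0.35 (the overnight rain=true cases).
P(overnight rain | wet lawn, heavy dew, ¬sprinkler running) = 0.318500 / 0.780000 ≈ 0.4083

Pr[overnight rain | wet lawn, heavy dew, ¬sprinkler running] ≈ 0.4083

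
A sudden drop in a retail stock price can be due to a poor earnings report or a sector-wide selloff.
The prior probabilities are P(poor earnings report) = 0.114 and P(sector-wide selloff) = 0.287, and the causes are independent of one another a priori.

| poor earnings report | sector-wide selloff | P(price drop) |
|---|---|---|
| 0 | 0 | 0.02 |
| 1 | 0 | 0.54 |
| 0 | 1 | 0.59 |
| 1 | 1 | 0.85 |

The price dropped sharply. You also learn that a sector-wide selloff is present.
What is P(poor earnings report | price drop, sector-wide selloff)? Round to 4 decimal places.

P(price drop | sector-wide selloff) = 0.59*0.886 + 0.85*0.114 = 0.522740 + 0.096900 = 0.619640
The poor earnings report-present share is 0.85*0.114 = 0.096900.
Hence the posterior is 0.096900/0.619640 ≈ 0.1564.

P(poor earnings report | price drop, sector-wide selloff) ≈ 0.1564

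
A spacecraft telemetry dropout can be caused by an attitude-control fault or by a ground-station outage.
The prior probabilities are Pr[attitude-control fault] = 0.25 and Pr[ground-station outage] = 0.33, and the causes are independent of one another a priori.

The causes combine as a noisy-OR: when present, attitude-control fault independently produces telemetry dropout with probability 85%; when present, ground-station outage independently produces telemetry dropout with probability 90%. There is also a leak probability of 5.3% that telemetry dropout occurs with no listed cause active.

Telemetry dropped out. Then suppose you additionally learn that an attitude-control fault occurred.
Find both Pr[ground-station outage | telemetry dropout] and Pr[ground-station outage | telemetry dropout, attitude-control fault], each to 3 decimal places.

Under noisy-OR, P(telemetry dropout | causes) = 1 − (1−0.053)·∏(1−qᵢ) over the active causes.
For the numerator, keep only ground-station outage=true terms: 0.224062 + 0.081328 = 0.305390
Normalizer over all consistent configurations: 0.053·0.75·0.67 + 0.9053·0.75·0.33 + 0.85795·0.25·0.67 + 0.985795·0.25·0.33 = 0.475730
P(ground-station outage | telemetry dropout) = 0.305390/0.475730 ≈ 0.642

Now condition on the additional information:
Enumerate both values of ground-station outage and weight by the priors:
  P(telemetry dropout | attitude-control fault) = 0.85795·0.67 + 0.985795·0.33
        = 0.574827 + 0.325312 = 0.900139
Configurations with ground-station outage contribute 0.325312, so
  P(ground-station outage | telemetry dropout, attitude-control fault) = 0.325312 / 0.900139 ≈ 0.361
Conditioning on attitude-control fault lowers the posterior on ground-station outage: the classic explaining-away effect in a common-effect structure.

Pr[ground-station outage | telemetry dropout] ≈ 0.642; Pr[ground-station outage | telemetry dropout, attitude-control fault] ≈ 0.361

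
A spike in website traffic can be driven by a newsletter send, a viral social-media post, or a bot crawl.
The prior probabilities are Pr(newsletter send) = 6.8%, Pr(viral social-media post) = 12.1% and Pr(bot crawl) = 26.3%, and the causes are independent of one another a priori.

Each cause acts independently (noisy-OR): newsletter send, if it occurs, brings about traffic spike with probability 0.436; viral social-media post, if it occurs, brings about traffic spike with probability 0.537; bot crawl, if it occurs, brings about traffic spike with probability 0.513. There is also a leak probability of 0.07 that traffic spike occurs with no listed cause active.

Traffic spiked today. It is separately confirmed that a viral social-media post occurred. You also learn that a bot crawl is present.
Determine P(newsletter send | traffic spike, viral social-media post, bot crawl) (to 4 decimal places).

P(newsletter send | traffic spike, viral social-media post, bot crawl) ≈ 0.0753

Under noisy-OR, P(traffic spike | causes) = 1 − (1−0.07)·∏(1−qᵢ) over the active causes.
P(traffic spike | viral social-media post, bot crawl) = 0.790303×0.932 + 0.881731×0.068 = 0.736562 + 0.059958 = 0.796520
The newsletter send-present share is 0.881731×0.068 = 0.059958.
So P(newsletter send | traffic spike, viral social-media post, bot crawl) = 0.059958/0.796520 ≈ 0.0753.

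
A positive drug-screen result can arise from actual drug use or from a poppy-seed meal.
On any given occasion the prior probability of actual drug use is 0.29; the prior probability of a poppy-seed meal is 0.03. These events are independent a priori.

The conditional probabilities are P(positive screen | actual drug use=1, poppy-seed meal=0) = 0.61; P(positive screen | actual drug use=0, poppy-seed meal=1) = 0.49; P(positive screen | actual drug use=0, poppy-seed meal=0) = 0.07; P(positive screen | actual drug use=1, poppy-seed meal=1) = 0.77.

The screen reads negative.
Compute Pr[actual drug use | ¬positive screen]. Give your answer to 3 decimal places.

Pr[actual drug use | ¬positive screen] ≈ 0.146

By total probability over the 4 (actual drug use, poppy-seed meal) configurations:
  P(¬positive screen) = 0.93×0.71×0.97 + 0.51×0.71×0.03 + 0.39×0.29×0.97 + 0.23×0.29×0.03
        = 0.640491 + 0.010863 + 0.109707 + 0.002001 = 0.763062
Keeping only the actual drug use-present terms gives 0.111708, so
  P(actual drug use | ¬positive screen) = 0.111708 / 0.763062 ≈ 0.146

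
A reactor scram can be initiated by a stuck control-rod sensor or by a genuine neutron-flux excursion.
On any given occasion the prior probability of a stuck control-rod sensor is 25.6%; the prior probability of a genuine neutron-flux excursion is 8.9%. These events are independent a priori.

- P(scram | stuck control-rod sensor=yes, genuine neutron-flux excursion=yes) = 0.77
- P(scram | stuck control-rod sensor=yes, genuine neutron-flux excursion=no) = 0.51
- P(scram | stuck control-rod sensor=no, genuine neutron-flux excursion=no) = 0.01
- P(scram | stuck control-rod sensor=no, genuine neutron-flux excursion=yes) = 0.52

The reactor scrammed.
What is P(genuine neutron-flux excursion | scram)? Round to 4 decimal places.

P(genuine neutron-flux excursion | scram) ≈ 0.2925

Numerator (weight on configurations with genuine neutron-flux excursion): 0.034432 + 0.017544 = 0.051976
Normalizer over all consistent configurations: 0.01·0.744·0.911 + 0.52·0.744·0.089 + 0.51·0.256·0.911 + 0.77·0.256·0.089 = 0.177694
P(genuine neutron-flux excursion | scram) = 0.051976/0.177694 ≈ 0.2925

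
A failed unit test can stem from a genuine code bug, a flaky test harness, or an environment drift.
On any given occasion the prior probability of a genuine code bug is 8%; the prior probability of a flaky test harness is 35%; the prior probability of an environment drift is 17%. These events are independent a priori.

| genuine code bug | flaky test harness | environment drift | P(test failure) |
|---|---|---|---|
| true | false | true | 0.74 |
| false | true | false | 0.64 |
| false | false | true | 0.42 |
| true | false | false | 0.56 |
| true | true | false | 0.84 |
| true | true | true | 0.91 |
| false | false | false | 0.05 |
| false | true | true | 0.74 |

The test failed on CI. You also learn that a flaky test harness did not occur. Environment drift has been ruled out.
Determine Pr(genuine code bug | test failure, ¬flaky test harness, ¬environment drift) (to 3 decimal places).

Pr(genuine code bug | test failure, ¬flaky test harness, ¬environment drift) ≈ 0.493

Weight on genuine code bug=true, given the evidence: 0.56*0.08 = 0.044800
The normalizing constant is 0.05*0.92 + 0.56*0.08 = 0.090800
P(genuine code bug | test failure, ¬flaky test harness, ¬environment drift) = 0.044800/0.090800 ≈ 0.493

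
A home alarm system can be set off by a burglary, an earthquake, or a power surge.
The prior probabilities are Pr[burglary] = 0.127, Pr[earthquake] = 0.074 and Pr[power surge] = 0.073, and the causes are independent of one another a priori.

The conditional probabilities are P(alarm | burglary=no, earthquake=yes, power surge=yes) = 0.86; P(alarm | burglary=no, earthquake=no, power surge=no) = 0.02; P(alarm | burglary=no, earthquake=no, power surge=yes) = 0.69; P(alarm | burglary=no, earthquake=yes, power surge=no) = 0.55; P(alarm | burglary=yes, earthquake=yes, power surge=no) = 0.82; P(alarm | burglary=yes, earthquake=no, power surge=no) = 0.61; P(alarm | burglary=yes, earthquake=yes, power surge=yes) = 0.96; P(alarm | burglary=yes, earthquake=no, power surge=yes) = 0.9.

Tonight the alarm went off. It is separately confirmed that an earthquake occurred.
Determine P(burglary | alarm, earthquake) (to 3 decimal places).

P(alarm | earthquake) = 0.55*0.873*0.927 + 0.86*0.873*0.073 + 0.82*0.127*0.927 + 0.96*0.127*0.073 = 0.445099 + 0.054807 + 0.096538 + 0.008900 = 0.605344
Restricting to configurations with burglary present: 0.096538 + 0.008900 = 0.105438.
So P(burglary | alarm, earthquake) = 0.105438/0.605344 ≈ 0.174.

P(burglary | alarm, earthquake) ≈ 0.174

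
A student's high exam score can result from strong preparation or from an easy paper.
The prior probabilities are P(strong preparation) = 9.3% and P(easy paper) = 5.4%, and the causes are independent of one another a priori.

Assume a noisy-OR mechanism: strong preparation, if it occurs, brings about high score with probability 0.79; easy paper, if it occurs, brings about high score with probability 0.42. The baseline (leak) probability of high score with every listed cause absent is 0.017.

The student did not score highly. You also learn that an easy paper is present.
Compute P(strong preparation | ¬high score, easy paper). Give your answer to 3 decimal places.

P(strong preparation | ¬high score, easy paper) ≈ 0.021

Under noisy-OR, P(high score | causes) = 1 − (1−0.017)·∏(1−qᵢ) over the active causes.
Weight on strong preparation=true, given the evidence: 0.119729*0.093 = 0.011135
Normalizer over all consistent configurations: 0.57014*0.907 + 0.119729*0.093 = 0.528252
Posterior = 0.011135 / 0.528252 ≈ 0.021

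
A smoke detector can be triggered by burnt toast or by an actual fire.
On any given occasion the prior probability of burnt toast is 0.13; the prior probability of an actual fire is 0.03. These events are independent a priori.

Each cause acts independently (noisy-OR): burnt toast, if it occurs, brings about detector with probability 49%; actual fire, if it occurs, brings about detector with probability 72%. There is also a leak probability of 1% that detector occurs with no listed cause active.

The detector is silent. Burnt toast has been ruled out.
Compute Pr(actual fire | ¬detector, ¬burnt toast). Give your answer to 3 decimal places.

Pr(actual fire | ¬detector, ¬burnt toast) ≈ 0.009

Under noisy-OR, P(detector | causes) = 1 − (1−0.01)·∏(1−qᵢ) over the active causes.
Sum P(¬detector|·) weighted by the priors over both values of actual fire:
  P(¬detector | ¬burnt toast) = 0.99×0.97 + 0.2772×0.03
        = 0.960300 + 0.008316 = 0.968616
Configurations with actual fire contribute 0.008316, so
  P(actual fire | ¬detector, ¬burnt toast) = 0.008316 / 0.968616 ≈ 0.009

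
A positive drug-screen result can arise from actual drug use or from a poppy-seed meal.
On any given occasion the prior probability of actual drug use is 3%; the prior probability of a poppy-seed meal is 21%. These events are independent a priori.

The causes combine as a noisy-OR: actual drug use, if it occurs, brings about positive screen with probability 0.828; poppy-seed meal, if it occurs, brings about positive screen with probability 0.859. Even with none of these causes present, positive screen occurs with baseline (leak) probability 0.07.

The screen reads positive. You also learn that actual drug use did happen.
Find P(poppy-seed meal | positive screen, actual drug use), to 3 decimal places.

P(poppy-seed meal | positive screen, actual drug use) ≈ 0.236

Under noisy-OR, P(positive screen | causes) = 1 − (1−0.07)·∏(1−qᵢ) over the active causes.
P(positive screen | actual drug use) = 0.84004*0.79 + 0.977446*0.21 = 0.663632 + 0.205264 = 0.868896
Of this, 0.205264 comes from 0.977446*0.21 (the poppy-seed meal=true cases).
P(poppy-seed meal | positive screen, actual drug use) = 0.205264 / 0.868896 ≈ 0.236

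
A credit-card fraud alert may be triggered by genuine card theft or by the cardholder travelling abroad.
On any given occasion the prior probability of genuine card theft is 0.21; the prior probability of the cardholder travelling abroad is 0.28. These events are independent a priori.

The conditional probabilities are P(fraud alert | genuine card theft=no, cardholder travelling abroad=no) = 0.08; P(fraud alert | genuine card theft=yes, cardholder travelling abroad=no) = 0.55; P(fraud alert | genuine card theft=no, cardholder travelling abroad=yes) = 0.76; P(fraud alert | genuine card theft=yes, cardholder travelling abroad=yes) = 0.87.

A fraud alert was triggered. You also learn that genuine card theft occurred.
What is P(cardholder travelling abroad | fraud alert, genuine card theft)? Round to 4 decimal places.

P(fraud alert | genuine card theft) = 0.55·0.72 + 0.87·0.28 = 0.396000 + 0.243600 = 0.639600
The cardholder travelling abroad-present share is 0.87·0.28 = 0.243600.
P(cardholder travelling abroad | fraud alert, genuine card theft) = 0.243600 / 0.639600 ≈ 0.3809

P(cardholder travelling abroad | fraud alert, genuine card theft) ≈ 0.3809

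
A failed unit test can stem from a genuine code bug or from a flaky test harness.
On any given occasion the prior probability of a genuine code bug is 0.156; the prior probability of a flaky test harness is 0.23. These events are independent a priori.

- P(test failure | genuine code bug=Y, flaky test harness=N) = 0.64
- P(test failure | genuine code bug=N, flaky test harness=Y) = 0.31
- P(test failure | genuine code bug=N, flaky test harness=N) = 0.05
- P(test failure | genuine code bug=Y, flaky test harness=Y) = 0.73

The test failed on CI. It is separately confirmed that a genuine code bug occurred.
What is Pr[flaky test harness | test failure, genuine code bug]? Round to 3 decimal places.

Sum P(test failure|·) weighted by the priors over both values of flaky test harness:
  P(test failure | genuine code bug) = 0.64×0.77 + 0.73×0.23
        = 0.492800 + 0.167900 = 0.660700
The terms with flaky test harness present sum to 0.167900, so
  P(flaky test harness | test failure, genuine code bug) = 0.167900 / 0.660700 ≈ 0.254

Pr[flaky test harness | test failure, genuine code bug] ≈ 0.254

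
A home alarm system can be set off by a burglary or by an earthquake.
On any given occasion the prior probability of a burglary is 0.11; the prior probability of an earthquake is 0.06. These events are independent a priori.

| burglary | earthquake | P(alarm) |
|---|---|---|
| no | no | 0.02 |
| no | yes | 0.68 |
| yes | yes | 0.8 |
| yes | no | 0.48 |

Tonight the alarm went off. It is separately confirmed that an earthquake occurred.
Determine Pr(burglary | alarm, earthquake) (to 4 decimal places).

Sum P(alarm|·) weighted by the priors over both values of burglary:
  P(alarm | earthquake) = 0.68×0.89 + 0.8×0.11
        = 0.605200 + 0.088000 = 0.693200
The terms with burglary present sum to 0.088000, so
  P(burglary | alarm, earthquake) = 0.088000 / 0.693200 ≈ 0.1269

Pr(burglary | alarm, earthquake) ≈ 0.1269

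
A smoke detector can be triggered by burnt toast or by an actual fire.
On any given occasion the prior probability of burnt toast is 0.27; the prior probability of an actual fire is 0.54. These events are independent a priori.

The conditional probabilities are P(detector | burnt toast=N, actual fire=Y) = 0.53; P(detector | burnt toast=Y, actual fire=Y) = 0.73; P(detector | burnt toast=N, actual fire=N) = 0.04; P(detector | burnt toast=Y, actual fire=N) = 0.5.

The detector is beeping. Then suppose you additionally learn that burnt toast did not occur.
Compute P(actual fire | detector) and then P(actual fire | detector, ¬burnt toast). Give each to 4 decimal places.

P(actual fire | detector) ≈ 0.8068; P(actual fire | detector, ¬burnt toast) ≈ 0.9396

P(detector) = 0.04·0.73·0.46 + 0.53·0.73·0.54 + 0.5·0.27·0.46 + 0.73·0.27·0.54 = 0.013432 + 0.208926 + 0.062100 + 0.106434 = 0.390892
Restricting to configurations with actual fire present: 0.208926 + 0.106434 = 0.315360.
So P(actual fire | detector) = 0.315360/0.390892 ≈ 0.8068.

Now also conditioning on burnt toast≠true:
For the numerator, keep only actual fire=true terms: 0.53*0.54 = 0.286200
Normalizer over all consistent configurations: 0.04*0.46 + 0.53*0.54 = 0.304600
P(actual fire | detector, ¬burnt toast) = 0.286200/0.304600 ≈ 0.9396
With burnt toast excluded, actual fire must carry more of the explanatory weight for the detector.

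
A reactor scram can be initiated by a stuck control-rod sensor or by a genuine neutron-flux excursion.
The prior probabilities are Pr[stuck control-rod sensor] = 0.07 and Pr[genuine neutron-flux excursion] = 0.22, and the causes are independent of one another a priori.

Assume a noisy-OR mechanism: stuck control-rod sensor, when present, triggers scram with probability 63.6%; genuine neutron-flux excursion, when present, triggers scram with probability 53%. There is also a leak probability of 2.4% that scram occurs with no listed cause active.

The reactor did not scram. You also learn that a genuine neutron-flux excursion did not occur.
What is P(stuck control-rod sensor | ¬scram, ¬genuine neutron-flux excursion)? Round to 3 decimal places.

Under noisy-OR, P(scram | causes) = 1 − (1−0.024)·∏(1−qᵢ) over the active causes.
P(¬scram | ¬genuine neutron-flux excursion) = 0.976×0.93 + 0.355264×0.07 = 0.907680 + 0.024868 = 0.932548
Restricting to configurations with stuck control-rod sensor present: 0.355264×0.07 = 0.024868.
P(stuck control-rod sensor | ¬scram, ¬genuine neutron-flux excursion) = 0.024868 / 0.932548 ≈ 0.027

P(stuck control-rod sensor | ¬scram, ¬genuine neutron-flux excursion) ≈ 0.027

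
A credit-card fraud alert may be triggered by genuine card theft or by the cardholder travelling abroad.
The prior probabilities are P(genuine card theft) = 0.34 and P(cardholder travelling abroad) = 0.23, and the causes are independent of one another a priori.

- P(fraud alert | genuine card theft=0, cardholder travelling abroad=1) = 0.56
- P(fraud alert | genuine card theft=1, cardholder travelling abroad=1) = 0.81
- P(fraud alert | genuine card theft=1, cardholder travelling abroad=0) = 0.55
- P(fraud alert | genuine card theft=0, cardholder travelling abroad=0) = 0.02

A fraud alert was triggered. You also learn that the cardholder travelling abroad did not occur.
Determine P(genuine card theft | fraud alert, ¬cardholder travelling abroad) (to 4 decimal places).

P(genuine card theft | fraud alert, ¬cardholder travelling abroad) ≈ 0.9341

Weight on genuine card theft=true, given the evidence: 0.55*0.34 = 0.187000
The normalizing constant is 0.02*0.66 + 0.55*0.34 = 0.200200
P(genuine card theft | fraud alert, ¬cardholder travelling abroad) = 0.187000/0.200200 ≈ 0.9341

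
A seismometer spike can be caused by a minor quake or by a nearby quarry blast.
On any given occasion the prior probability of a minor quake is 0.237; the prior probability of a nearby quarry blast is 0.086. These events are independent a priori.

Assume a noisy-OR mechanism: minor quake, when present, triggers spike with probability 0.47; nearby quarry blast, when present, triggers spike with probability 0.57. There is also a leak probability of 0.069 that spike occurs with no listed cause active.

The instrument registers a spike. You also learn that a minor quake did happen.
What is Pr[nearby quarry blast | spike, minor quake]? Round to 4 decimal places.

Under noisy-OR, P(spike | causes) = 1 − (1−0.069)·∏(1−qᵢ) over the active causes.
By total probability over both values of nearby quarry blast:
  P(spike | minor quake) = 0.50657×0.914 + 0.787825×0.086
        = 0.463005 + 0.067753 = 0.530758
Configurations with nearby quarry blast contribute 0.067753, so
  P(nearby quarry blast | spike, minor quake) = 0.067753 / 0.530758 ≈ 0.1277

Pr[nearby quarry blast | spike, minor quake] ≈ 0.1277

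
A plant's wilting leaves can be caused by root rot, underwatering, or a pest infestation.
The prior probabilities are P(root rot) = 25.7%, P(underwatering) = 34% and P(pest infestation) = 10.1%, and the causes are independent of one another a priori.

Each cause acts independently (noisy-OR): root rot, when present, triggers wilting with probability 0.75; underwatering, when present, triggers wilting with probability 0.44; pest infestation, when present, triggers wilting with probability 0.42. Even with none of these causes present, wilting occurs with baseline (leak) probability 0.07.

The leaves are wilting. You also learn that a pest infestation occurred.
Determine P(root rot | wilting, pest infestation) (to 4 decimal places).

P(root rot | wilting, pest infestation) ≈ 0.3613

Under noisy-OR, P(wilting | causes) = 1 − (1−0.07)·∏(1−qᵢ) over the active causes.
Weight on root rot=true, given the evidence: 0.146747 + 0.080781 = 0.227528
Normalizer over all consistent configurations: 0.4606*0.743*0.66 + 0.697936*0.743*0.34 + 0.86515*0.257*0.66 + 0.924484*0.257*0.34 = 0.629710
P(root rot | wilting, pest infestation) = 0.227528/0.629710 ≈ 0.3613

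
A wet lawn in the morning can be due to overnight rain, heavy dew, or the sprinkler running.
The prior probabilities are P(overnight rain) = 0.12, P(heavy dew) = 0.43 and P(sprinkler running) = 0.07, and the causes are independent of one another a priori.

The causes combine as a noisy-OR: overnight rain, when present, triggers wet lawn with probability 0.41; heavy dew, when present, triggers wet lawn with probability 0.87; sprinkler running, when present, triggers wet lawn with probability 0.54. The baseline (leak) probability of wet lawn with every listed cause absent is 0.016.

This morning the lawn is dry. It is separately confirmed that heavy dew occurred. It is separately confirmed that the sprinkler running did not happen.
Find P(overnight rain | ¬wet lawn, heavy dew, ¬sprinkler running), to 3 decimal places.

P(overnight rain | ¬wet lawn, heavy dew, ¬sprinkler running) ≈ 0.074

Under noisy-OR, P(wet lawn | causes) = 1 − (1−0.016)·∏(1−qᵢ) over the active causes.
P(¬wet lawn | heavy dew, ¬sprinkler running) = 0.12792·0.88 + 0.075473·0.12 = 0.112570 + 0.009057 = 0.121627
The overnight rain-present share is 0.075473·0.12 = 0.009057.
So P(overnight rain | ¬wet lawn, heavy dew, ¬sprinkler running) = 0.009057/0.121627 ≈ 0.074.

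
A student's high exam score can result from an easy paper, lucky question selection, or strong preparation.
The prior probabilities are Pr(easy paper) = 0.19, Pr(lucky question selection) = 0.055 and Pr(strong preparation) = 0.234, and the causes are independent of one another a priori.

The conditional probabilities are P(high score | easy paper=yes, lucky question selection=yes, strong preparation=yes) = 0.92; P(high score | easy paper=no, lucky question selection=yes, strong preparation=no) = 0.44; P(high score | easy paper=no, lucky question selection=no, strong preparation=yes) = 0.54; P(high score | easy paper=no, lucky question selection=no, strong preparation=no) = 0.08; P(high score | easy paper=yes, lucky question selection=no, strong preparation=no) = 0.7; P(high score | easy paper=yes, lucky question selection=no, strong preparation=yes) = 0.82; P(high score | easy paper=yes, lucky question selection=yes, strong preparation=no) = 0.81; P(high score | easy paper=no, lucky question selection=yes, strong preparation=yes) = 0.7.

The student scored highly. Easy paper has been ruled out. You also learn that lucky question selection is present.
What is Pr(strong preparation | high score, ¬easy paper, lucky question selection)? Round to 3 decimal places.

Pr(strong preparation | high score, ¬easy paper, lucky question selection) ≈ 0.327

P(high score | ¬easy paper, lucky question selection) = 0.44·0.766 + 0.7·0.234 = 0.337040 + 0.163800 = 0.500840
Restricting to configurations with strong preparation present: 0.7·0.234 = 0.163800.
So P(strong preparation | high score, ¬easy paper, lucky question selection) = 0.163800/0.500840 ≈ 0.327.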